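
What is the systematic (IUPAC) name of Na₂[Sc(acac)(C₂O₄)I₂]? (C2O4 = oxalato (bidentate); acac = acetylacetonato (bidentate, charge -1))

sodium (acetylacetonato)diiodooxalatoscandate(III)

The 2 sodium counter-ions carry a total charge of +2, so each complex ion is 2−.
Ligand charges: 1×oxalato (-2 each), 2×iodo (-1 each), 1×acetylacetonato (-1 each); total -5. So Sc + (-5) = 2−, giving Sc = +3.
Ligands are named alphabetically: acetylacetonato before iodo before oxalato.
The complex ion is anionic, so scandium takes the -ate form scandate(III).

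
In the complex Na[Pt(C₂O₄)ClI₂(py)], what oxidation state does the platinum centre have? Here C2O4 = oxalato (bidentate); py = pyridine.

+4

1 sodium outside the brackets (+1 each) → the complex ion is 1−.
Ligand charges: 1×C2O4 = -2; 2×I = -2; 1×Cl = -1; 1×py neutral; sum -5.
Pt + (-5) = 1− ⇒ Pt is +4.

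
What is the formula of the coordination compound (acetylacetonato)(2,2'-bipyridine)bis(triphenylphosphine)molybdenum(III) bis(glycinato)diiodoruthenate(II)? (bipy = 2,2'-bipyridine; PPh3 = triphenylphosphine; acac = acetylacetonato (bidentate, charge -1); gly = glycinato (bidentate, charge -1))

Cation [Mo…]: ligand charges -1, Mo(III) ⇒ ion charge 2+.
Anion [Ru…]: ligand charges -4, Ru(II) ⇒ ion charge 2−.
One 2+ cation balances one 2− anion.

[Mo(acac)(bipy)(PPh3)2][Ru(gly)2I2]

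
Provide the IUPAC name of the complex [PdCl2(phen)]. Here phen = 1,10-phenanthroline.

dichloro(1,10-phenanthroline)palladium(II)

There is no counter-ion, so the complex is neutral overall.
Ligand charges: 1×1,10-phenanthroline (neutral), 2×chloro (-1 each); total -2. So Pd + (-2) = 0, giving Pd = +2.
Ligands are named alphabetically: chloro before phenanthroline.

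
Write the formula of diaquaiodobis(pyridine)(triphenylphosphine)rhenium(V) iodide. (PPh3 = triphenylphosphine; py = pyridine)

[Re(H2O)2I(PPh3)(py)2]I4

Ligands: 1 triphenylphosphine (PPh3, neutral), 1 iodo (I, -1), 2 pyridine (py, neutral), 2 aqua (H2O, neutral). Ligand charge sum = -1.
With Re in oxidation state +5, the complex ion is [Re...]^4+.
Charge balance with iodide (-1) requires 1 complex ion per 4 iodide.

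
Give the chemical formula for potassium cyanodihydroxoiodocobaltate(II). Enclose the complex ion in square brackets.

K2[Co(CN)I(OH)2]

Ligands: 2 hydroxo (OH, -1), 1 cyano (CN, -1), 1 iodo (I, -1). Ligand charge sum = -4.
Charge balance with potassium (+1) requires 1 complex ion per 2 potassium.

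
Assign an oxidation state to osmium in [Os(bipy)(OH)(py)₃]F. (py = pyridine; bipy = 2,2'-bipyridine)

+2

1 fluoride outside the brackets (-1 each) → the complex ion is 1+.
Ligand charges: 1×OH = -1; 3×py neutral; 1×bipy neutral; sum -1.
Os + (-1) = 1+ ⇒ Os is +2.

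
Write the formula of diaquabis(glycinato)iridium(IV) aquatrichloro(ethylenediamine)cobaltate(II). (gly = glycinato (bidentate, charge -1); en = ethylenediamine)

Cation [Ir…]: ligand charges -2, Ir(IV) ⇒ ion charge 2+.
Anion [Co…]: ligand charges -3, Co(II) ⇒ ion charge 1−.
One 2+ cation requires 2 of the 1− anion.

[Ir(gly)2(H2O)2][CoCl3(en)(H2O)]2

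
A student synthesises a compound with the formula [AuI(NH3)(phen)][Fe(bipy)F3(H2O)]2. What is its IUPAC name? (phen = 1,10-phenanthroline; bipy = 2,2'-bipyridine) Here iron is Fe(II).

ammineiodo(1,10-phenanthroline)gold(III) aqua(2,2'-bipyridine)trifluoroferrate(II)

Both ions are complex: the cation is named first with the plain metal name, the anion second with the -ate form; each ion's ligands are alphabetised independently.
Fe is given as +2; the anion's ligand charges sum to -3, so the complex anion is 1−.
With 2 anions per cation, the cation must be 2×1 = 2+.
Cation: ligand charges sum to -1; for the ion to be 2+, Au = +3.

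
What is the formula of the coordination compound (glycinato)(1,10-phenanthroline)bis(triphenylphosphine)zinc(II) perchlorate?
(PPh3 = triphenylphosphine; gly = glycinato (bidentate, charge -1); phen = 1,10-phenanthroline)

Ligands: 2 triphenylphosphine (PPh3, neutral), 1 glycinato (gly, -1), 1 1,10-phenanthroline (phen, neutral). Ligand charge sum = -1.
With Zn in oxidation state +2, the complex ion is [Zn...]^1+.
Charge balance with perchlorate (-1) requires 1 complex ion per 1 perchlorate.

[Zn(gly)(phen)(PPh3)2]ClO4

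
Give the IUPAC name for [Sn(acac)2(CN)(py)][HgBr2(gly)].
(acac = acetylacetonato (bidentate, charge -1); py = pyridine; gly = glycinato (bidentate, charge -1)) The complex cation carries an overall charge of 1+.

Both ions are complex: the cation is named first with the plain metal name, the anion second with the -ate form; each ion's ligands are alphabetised independently.
The complex cation is given as 1+; its ligand charges sum to -3, so Sn = +4.
A 1:1 salt means the anion carries the equal and opposite charge, 1−.
Anion: ligand charges sum to -3; for the ion to be 1−, Hg = +2.

bis(acetylacetonato)cyano(pyridine)tin(IV) dibromo(glycinato)mercurate(II)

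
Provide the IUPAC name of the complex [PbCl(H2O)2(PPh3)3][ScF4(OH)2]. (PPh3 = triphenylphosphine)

diaquachlorotris(triphenylphosphine)lead(IV) tetrafluorodihydroxoscandate(III)

Scandium is always +3 in its complexes; the anion's ligand charges sum to -6, so the complex anion is 3−.
A 1:1 salt means the cation carries the equal and opposite charge, 3+.
Cation: ligand charges sum to -1; for the ion to be 3+, Pb = +4.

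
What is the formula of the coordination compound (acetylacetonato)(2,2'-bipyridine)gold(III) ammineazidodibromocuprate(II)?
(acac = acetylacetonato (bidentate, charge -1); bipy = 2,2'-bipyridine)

[Au(acac)(bipy)][CuBr2(N3)(NH3)]2

Cation [Au…]: ligand charges -1, Au(III) ⇒ ion charge 2+.
Anion [Cu…]: ligand charges -3, Cu(II) ⇒ ion charge 1−.
One 2+ cation requires 2 of the 1− anion.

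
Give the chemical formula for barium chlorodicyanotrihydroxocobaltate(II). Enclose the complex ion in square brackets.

Ba2[CoCl(CN)2(OH)3]

Ligands: 3 hydroxo (OH, -1), 1 chloro (Cl, -1), 2 cyano (CN, -1). Ligand charge sum = -6.
With Co in oxidation state +2, the complex ion is [Co...]^4−.
Charge balance with barium (+2) requires 1 complex ion per 2 barium.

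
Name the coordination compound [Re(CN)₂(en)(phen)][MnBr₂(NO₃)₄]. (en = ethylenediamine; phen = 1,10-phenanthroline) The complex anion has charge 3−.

The complex anion is given as 3−; its ligand charges sum to -6, so Mn = +3.
A 1:1 salt means the cation carries the equal and opposite charge, 3+.
Cation: ligand charges sum to -2; for the ion to be 3+, Re = +5.

dicyano(ethylenediamine)(1,10-phenanthroline)rhenium(V) dibromotetranitratomanganate(III)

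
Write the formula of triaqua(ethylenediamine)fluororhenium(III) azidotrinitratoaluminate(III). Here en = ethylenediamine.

Cation [Re…]: ligand charges -1, Re(III) ⇒ ion charge 2+.
Anion [Al…]: ligand charges -4, Al(III) ⇒ ion charge 1−.
One 2+ cation requires 2 of the 1− anion.

[Re(en)F(H2O)3][Al(N3)(NO3)3]2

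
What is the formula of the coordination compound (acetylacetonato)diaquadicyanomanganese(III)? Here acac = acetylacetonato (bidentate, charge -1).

[Mn(acac)(CN)2(H2O)2]

Ligands: 1 acetylacetonato (acac, -1), 2 cyano (CN, -1), 2 aqua (H2O, neutral). Ligand charge sum = -3.
With Mn in oxidation state +3, the complex ion is [Mn...].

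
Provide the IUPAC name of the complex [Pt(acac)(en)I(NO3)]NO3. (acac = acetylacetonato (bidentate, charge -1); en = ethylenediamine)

(acetylacetonato)(ethylenediamine)iodonitratoplatinum(IV) nitrate

The 1 nitrate counter-ion carries a total charge of -1, so each complex ion is 1+.
Ligand charges: 1×iodo (-1 each), 1×acetylacetonato (-1 each), 1×ethylenediamine (neutral), 1×nitrato (-1 each); total -3. So Pt + (-3) = 1+, giving Pt = +4.
Ligands are named alphabetically: acetylacetonato before ethylenediamine before iodo before nitrato.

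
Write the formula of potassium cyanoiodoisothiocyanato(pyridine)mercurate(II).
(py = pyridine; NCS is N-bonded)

Ligands: 1 pyridine (py, neutral), 1 isothiocyanato (NCS, -1), 1 iodo (I, -1), 1 cyano (CN, -1). Ligand charge sum = -3.
Charge balance with potassium (+1) requires 1 complex ion per 1 potassium.

K[Hg(CN)I(NCS)(py)]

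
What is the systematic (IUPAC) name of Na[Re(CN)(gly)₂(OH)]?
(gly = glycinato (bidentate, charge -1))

The 1 sodium counter-ion carries a total charge of +1, so each complex ion is 1−.
Ligand charges: 1×cyano (-1 each), 2×glycinato (-1 each), 1×hydroxo (-1 each); total -4. So Re + (-4) = 1−, giving Re = +3.
The complex ion is anionic, so rhenium takes the -ate form rhenate(III).

sodium cyanobis(glycinato)hydroxorhenate(III)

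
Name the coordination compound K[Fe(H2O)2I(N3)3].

potassium diaquatriazidoiodoferrate(III)

The 1 potassium counter-ion carries a total charge of +1, so each complex ion is 1−.
Ligand charges: 2×aqua (neutral), 1×iodo (-1 each), 3×azido (-1 each); total -4. So Fe + (-4) = 1−, giving Fe = +3.
Ligands are named alphabetically: aqua before azido before iodo.
The complex ion is anionic, so iron takes the -ate form ferrate(III).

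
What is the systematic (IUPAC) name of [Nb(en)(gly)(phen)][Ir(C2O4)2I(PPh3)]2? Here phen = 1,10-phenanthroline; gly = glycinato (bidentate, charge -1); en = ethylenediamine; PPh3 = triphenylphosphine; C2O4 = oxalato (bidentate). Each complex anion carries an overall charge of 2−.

(ethylenediamine)(glycinato)(1,10-phenanthroline)niobium(V) iododioxalato(triphenylphosphine)iridate(III)

Both ions are complex: the cation is named first with the plain metal name, the anion second with the -ate form; each ion's ligands are alphabetised independently.
The complex anion is given as 2−; its ligand charges sum to -5, so Ir = +3.
With 2 anions per cation, the cation must be 2×2 = 4+.
Cation: ligand charges sum to -1; for the ion to be 4+, Nb = +5.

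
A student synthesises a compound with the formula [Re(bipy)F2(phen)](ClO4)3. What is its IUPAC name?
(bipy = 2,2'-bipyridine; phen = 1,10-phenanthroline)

The 3 perchlorate counter-ions carry a total charge of -3, so each complex ion is 3+.
Ligand charges: 2×fluoro (-1 each), 1×2,2'-bipyridine (neutral), 1×1,10-phenanthroline (neutral); total -2. So Re + (-2) = 3+, giving Re = +5.
Ligands are named alphabetically: bipyridine before fluoro before phenanthroline.

(2,2'-bipyridine)difluoro(1,10-phenanthroline)rhenium(V) perchlorate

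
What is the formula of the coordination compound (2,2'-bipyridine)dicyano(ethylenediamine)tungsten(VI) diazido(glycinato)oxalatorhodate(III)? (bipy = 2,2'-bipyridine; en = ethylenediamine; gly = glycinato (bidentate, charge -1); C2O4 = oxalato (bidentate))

[W(bipy)(CN)2(en)][Rh(C2O4)(gly)(N3)2]2

Cation [W…]: ligand charges -2, W(VI) ⇒ ion charge 4+.
Anion [Rh…]: ligand charges -5, Rh(III) ⇒ ion charge 2−.
One 4+ cation requires 2 of the 2− anion.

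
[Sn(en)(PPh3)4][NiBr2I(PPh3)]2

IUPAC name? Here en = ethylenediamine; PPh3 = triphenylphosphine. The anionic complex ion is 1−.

(ethylenediamine)tetrakis(triphenylphosphine)tin(II) dibromoiodo(triphenylphosphine)nickelate(II)

Both ions are complex: the cation is named first with the plain metal name, the anion second with the -ate form; each ion's ligands are alphabetised independently.
The complex anion is given as 1−; its ligand charges sum to -3, so Ni = +2.
With 2 anions per cation, the cation must be 2×1 = 2+.
Cation: ligand charges sum to 0; for the ion to be 2+, Sn = +2.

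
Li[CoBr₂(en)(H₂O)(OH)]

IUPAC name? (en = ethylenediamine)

The 1 lithium counter-ion carries a total charge of +1, so each complex ion is 1−.
Ligand charges: 1×hydroxo (-1 each), 1×ethylenediamine (neutral), 2×bromo (-1 each), 1×aqua (neutral); total -3. So Co + (-3) = 1−, giving Co = +2.
The complex ion is anionic, so cobalt takes the -ate form cobaltate(II).

lithium aquadibromo(ethylenediamine)hydroxocobaltate(II)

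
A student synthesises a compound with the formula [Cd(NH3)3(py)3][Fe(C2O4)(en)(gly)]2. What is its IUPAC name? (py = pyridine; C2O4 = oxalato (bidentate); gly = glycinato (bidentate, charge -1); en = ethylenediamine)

Cadmium is always +2 in its complexes; the cation's ligand charges sum to 0, so the complex cation is 2+.
With 2 anions per cation, each anion must be 2/2 = 1−.
Anion: ligand charges sum to -3; for the ion to be 1−, Fe = +2.

triamminetris(pyridine)cadmium(II) (ethylenediamine)(glycinato)oxalatoferrate(II)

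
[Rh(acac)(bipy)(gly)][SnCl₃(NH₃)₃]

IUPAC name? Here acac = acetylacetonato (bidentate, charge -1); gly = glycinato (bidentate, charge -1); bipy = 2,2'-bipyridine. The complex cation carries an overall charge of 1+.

The complex cation is given as 1+; its ligand charges sum to -2, so Rh = +3.
A 1:1 salt means the anion carries the equal and opposite charge, 1−.
Anion: ligand charges sum to -3; for the ion to be 1−, Sn = +2.

(acetylacetonato)(2,2'-bipyridine)(glycinato)rhodium(III) triamminetrichlorostannate(II)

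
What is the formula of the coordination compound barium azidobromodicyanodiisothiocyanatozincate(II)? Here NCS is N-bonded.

Ligands: 1 bromo (Br, -1), 2 isothiocyanato (NCS, -1), 2 cyano (CN, -1), 1 azido (N3, -1). Ligand charge sum = -6.
With Zn in oxidation state +2, the complex ion is [Zn...]^4−.
Charge balance with barium (+2) requires 1 complex ion per 2 barium.

Ba2[ZnBr(CN)2(N3)(NCS)2]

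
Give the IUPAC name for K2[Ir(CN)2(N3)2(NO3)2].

potassium diazidodicyanodinitratoiridate(IV)

The 2 potassium counter-ions carry a total charge of +2, so each complex ion is 2−.
Ligand charges: 2×nitrato (-1 each), 2×azido (-1 each), 2×cyano (-1 each); total -6. So Ir + (-6) = 2−, giving Ir = +4.
Ligands are named alphabetically: azido before cyano before nitrato.
The complex ion is anionic, so iridium takes the -ate form iridate(IV).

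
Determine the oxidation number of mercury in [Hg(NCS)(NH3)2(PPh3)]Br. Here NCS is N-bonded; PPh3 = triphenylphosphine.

1 bromide outside the brackets (-1 each) → the complex ion is 1+.
Ligand charges: 2×NH3 neutral; 1×NCS = -1; 1×PPh3 neutral; sum -1.
Hg + (-1) = 1+ ⇒ Hg is +2.

+2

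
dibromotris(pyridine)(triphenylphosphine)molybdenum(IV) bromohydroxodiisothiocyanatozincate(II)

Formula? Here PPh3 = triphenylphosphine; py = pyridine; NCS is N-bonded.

Cation [Mo…]: ligand charges -2, Mo(IV) ⇒ ion charge 2+.
Anion [Zn…]: ligand charges -4, Zn(II) ⇒ ion charge 2−.
One 2+ cation balances one 2− anion.

[MoBr2(PPh3)(py)3][ZnBr(NCS)2(OH)]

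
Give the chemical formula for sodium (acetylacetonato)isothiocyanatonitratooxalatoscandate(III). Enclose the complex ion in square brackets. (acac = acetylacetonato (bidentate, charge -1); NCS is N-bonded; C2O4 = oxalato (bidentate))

Na2[Sc(acac)(C2O4)(NCS)(NO3)]

Ligands: 1 acetylacetonato (acac, -1), 1 nitrato (NO3, -1), 1 isothiocyanato (NCS, -1), 1 oxalato (C2O4, -2). Ligand charge sum = -5.
With Sc in oxidation state +3, the complex ion is [Sc...]^2−.
Charge balance with sodium (+1) requires 1 complex ion per 2 sodium.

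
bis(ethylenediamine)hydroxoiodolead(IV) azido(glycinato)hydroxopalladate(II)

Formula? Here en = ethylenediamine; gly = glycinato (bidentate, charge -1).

Cation [Pb…]: ligand charges -2, Pb(IV) ⇒ ion charge 2+.
Anion [Pd…]: ligand charges -3, Pd(II) ⇒ ion charge 1−.

[Pb(en)2I(OH)][Pd(gly)(N3)(OH)]2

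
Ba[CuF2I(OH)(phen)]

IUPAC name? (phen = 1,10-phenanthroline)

The 1 barium counter-ion carries a total charge of +2, so each complex ion is 2−.
Ligand charges: 1×hydroxo (-1 each), 2×fluoro (-1 each), 1×iodo (-1 each), 1×1,10-phenanthroline (neutral); total -4. So Cu + (-4) = 2−, giving Cu = +2.
Ligands are named alphabetically: fluoro before hydroxo before iodo before phenanthroline.
The complex ion is anionic, so copper takes the -ate form cuprate(II).

barium difluorohydroxoiodo(1,10-phenanthroline)cuprate(II)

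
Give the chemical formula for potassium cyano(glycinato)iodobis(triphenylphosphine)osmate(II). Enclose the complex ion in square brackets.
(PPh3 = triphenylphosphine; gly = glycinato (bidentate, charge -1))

Ligands: 2 triphenylphosphine (PPh3, neutral), 1 cyano (CN, -1), 1 glycinato (gly, -1), 1 iodo (I, -1). Ligand charge sum = -3.
With Os in oxidation state +2, the complex ion is [Os...]^1−.
Charge balance with potassium (+1) requires 1 complex ion per 1 potassium.

K[Os(CN)(gly)I(PPh3)2]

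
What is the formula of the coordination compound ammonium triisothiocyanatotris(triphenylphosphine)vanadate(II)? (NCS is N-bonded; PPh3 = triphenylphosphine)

NH4[V(NCS)3(PPh3)3]

Ligands: 3 isothiocyanato (NCS, -1), 3 triphenylphosphine (PPh3, neutral). Ligand charge sum = -3.
Charge balance with ammonium (+1) requires 1 complex ion per 1 ammonium.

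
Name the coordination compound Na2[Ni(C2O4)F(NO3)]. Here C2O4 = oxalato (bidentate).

sodium fluoronitratooxalatonickelate(II)

The 2 sodium counter-ions carry a total charge of +2, so each complex ion is 2−.
Ligand charges: 1×fluoro (-1 each), 1×oxalato (-2 each), 1×nitrato (-1 each); total -4. So Ni + (-4) = 2−, giving Ni = +2.
Ligands are named alphabetically: fluoro before nitrato before oxalato.
The complex ion is anionic, so nickel takes the -ate form nickelate(II).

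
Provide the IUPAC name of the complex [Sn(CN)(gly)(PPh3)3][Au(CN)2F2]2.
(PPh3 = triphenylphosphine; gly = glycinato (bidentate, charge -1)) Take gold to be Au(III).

cyano(glycinato)tris(triphenylphosphine)tin(IV) dicyanodifluoroaurate(III)

Au is given as +3; the anion's ligand charges sum to -4, so the complex anion is 1−.
With 2 anions per cation, the cation must be 2×1 = 2+.
Cation: ligand charges sum to -2; for the ion to be 2+, Sn = +4.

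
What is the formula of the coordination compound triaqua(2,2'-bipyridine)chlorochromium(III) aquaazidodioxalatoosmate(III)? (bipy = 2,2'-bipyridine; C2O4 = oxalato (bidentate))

Cation [Cr…]: ligand charges -1, Cr(III) ⇒ ion charge 2+.
Anion [Os…]: ligand charges -5, Os(III) ⇒ ion charge 2−.
One 2+ cation balances one 2− anion.

[Cr(bipy)Cl(H2O)3][Os(C2O4)2(H2O)(N3)]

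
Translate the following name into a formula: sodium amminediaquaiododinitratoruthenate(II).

Ligands: 2 nitrato (NO3, -1), 1 iodo (I, -1), 2 aqua (H2O, neutral), 1 ammine (NH3, neutral). Ligand charge sum = -3.
Charge balance with sodium (+1) requires 1 complex ion per 1 sodium.

Na[Ru(H2O)2I(NH3)(NO3)2]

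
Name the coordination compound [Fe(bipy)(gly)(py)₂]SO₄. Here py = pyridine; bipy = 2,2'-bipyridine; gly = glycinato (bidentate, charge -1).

The 1 sulfate counter-ion carries a total charge of -2, so each complex ion is 2+.
Ligand charges: 2×pyridine (neutral), 1×2,2'-bipyridine (neutral), 1×glycinato (-1 each); total -1. So Fe + (-1) = 2+, giving Fe = +3.
Ligands are named alphabetically: bipyridine before glycinato before pyridine.

(2,2'-bipyridine)(glycinato)bis(pyridine)iron(III) sulfate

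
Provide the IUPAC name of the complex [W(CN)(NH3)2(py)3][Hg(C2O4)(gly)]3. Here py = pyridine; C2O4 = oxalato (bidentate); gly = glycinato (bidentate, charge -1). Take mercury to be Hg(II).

Both ions are complex: the cation is named first with the plain metal name, the anion second with the -ate form; each ion's ligands are alphabetised independently.
Hg is given as +2; the anion's ligand charges sum to -3, so the complex anion is 1−.
With 3 anions per cation, the cation must be 3×1 = 3+.
Cation: ligand charges sum to -1; for the ion to be 3+, W = +4.

diamminecyanotris(pyridine)tungsten(IV) (glycinato)oxalatomercurate(II)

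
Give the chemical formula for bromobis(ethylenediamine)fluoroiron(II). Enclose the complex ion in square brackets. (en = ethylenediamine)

[FeBr(en)2F]

Ligands: 2 ethylenediamine (en, neutral), 1 bromo (Br, -1), 1 fluoro (F, -1). Ligand charge sum = -2.
With Fe in oxidation state +2, the complex ion is [Fe...].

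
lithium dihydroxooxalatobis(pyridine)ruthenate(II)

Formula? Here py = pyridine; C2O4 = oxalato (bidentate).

Li2[Ru(C2O4)(OH)2(py)2]

Ligands: 2 pyridine (py, neutral), 2 hydroxo (OH, -1), 1 oxalato (C2O4, -2). Ligand charge sum = -4.
With Ru in oxidation state +2, the complex ion is [Ru...]^2−.
Charge balance with lithium (+1) requires 1 complex ion per 2 lithium.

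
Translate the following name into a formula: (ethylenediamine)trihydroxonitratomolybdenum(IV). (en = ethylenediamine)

Ligands: 3 hydroxo (OH, -1), 1 nitrato (NO3, -1), 1 ethylenediamine (en, neutral). Ligand charge sum = -4.
With Mo in oxidation state +4, the complex ion is [Mo...].

[Mo(en)(NO3)(OH)3]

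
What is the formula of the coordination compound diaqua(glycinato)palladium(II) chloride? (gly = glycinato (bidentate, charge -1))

Ligands: 2 aqua (H2O, neutral), 1 glycinato (gly, -1). Ligand charge sum = -1.
With Pd in oxidation state +2, the complex ion is [Pd...]^1+.
Charge balance with chloride (-1) requires 1 complex ion per 1 chloride.

[Pd(gly)(H2O)2]Cl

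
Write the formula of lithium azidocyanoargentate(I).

Ligands: 1 cyano (CN, -1), 1 azido (N3, -1). Ligand charge sum = -2.
With Ag in oxidation state +1, the complex ion is [Ag...]^1−.
Charge balance with lithium (+1) requires 1 complex ion per 1 lithium.

Li[Ag(CN)(N3)]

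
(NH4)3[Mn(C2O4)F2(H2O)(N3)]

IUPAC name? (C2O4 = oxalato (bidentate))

The 3 ammonium counter-ions carry a total charge of +3, so each complex ion is 3−.
Ligand charges: 1×oxalato (-2 each), 2×fluoro (-1 each), 1×azido (-1 each), 1×aqua (neutral); total -5. So Mn + (-5) = 3−, giving Mn = +2.
Ligands are named alphabetically: aqua before azido before fluoro before oxalato.
The complex ion is anionic, so manganese takes the -ate form manganate(II).

ammonium aquaazidodifluorooxalatomanganate(II)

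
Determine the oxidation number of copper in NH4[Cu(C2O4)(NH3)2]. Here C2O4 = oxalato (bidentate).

+1

1 ammonium outside the brackets (+1 each) → the complex ion is 1−.
Ligand charges: 1×C2O4 = -2; 2×NH3 neutral; sum -2.
Cu + (-2) = 1− ⇒ Cu is +1.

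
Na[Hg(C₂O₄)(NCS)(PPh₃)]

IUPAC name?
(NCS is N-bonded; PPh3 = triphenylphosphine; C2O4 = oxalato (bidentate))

The 1 sodium counter-ion carries a total charge of +1, so each complex ion is 1−.
Ligand charges: 1×isothiocyanato (-1 each), 1×triphenylphosphine (neutral), 1×oxalato (-2 each); total -3. So Hg + (-3) = 1−, giving Hg = +2.
Ligands are named alphabetically: isothiocyanato before oxalato before triphenylphosphine.
The complex ion is anionic, so mercury takes the -ate form mercurate(II).

sodium isothiocyanatooxalato(triphenylphosphine)mercurate(II)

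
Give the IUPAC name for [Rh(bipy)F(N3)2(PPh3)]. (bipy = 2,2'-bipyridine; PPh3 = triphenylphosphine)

diazido(2,2'-bipyridine)fluoro(triphenylphosphine)rhodium(III)

There is no counter-ion, so the complex is neutral overall.
Ligand charges: 1×2,2'-bipyridine (neutral), 2×azido (-1 each), 1×fluoro (-1 each), 1×triphenylphosphine (neutral); total -3. So Rh + (-3) = 0, giving Rh = +3.
Ligands are named alphabetically: azido before bipyridine before fluoro before triphenylphosphine.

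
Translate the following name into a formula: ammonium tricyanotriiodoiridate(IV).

Ligands: 3 cyano (CN, -1), 3 iodo (I, -1). Ligand charge sum = -6.
Charge balance with ammonium (+1) requires 1 complex ion per 2 ammonium.

(NH4)2[Ir(CN)3I3]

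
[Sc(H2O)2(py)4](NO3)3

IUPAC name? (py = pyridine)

diaquatetrakis(pyridine)scandium(III) nitrate

The 3 nitrate counter-ions carry a total charge of -3, so each complex ion is 3+.
Ligand charges: 2×aqua (neutral), 4×pyridine (neutral); total 0. So Sc + (0) = 3+, giving Sc = +3.
Ligands are named alphabetically: aqua before pyridine.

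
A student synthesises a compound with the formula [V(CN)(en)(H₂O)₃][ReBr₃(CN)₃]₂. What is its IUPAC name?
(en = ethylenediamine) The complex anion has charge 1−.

triaquacyano(ethylenediamine)vanadium(III) tribromotricyanorhenate(V)

Both ions are complex: the cation is named first with the plain metal name, the anion second with the -ate form; each ion's ligands are alphabetised independently.
The complex anion is given as 1−; its ligand charges sum to -6, so Re = +5.
With 2 anions per cation, the cation must be 2×1 = 2+.
Cation: ligand charges sum to -1; for the ion to be 2+, V = +3.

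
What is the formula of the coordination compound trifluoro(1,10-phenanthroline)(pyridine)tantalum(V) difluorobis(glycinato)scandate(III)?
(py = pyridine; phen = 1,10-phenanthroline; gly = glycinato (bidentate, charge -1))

[TaF3(phen)(py)][ScF2(gly)2]2

Cation [Ta…]: ligand charges -3, Ta(V) ⇒ ion charge 2+.
Anion [Sc…]: ligand charges -4, Sc(III) ⇒ ion charge 1−.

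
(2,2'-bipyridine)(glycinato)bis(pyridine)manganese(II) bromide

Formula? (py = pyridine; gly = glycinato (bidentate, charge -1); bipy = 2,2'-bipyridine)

[Mn(bipy)(gly)(py)2]Br

Ligands: 2 pyridine (py, neutral), 1 glycinato (gly, -1), 1 2,2'-bipyridine (bipy, neutral). Ligand charge sum = -1.
With Mn in oxidation state +2, the complex ion is [Mn...]^1+.
Charge balance with bromide (-1) requires 1 complex ion per 1 bromide.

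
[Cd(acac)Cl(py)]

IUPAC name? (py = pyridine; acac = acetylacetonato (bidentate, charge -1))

There is no counter-ion, so the complex is neutral overall.
Ligand charges: 1×chloro (-1 each), 1×pyridine (neutral), 1×acetylacetonato (-1 each); total -2. So Cd + (-2) = 0, giving Cd = +2.
Ligands are named alphabetically: acetylacetonato before chloro before pyridine.

(acetylacetonato)chloro(pyridine)cadmium(II)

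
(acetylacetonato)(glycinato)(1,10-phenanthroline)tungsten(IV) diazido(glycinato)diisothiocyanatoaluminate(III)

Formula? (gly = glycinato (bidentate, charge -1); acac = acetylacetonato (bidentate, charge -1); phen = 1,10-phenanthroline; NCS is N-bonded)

[W(acac)(gly)(phen)][Al(gly)(N3)2(NCS)2]

Cation [W…]: ligand charges -2, W(IV) ⇒ ion charge 2+.
Anion [Al…]: ligand charges -5, Al(III) ⇒ ion charge 2−.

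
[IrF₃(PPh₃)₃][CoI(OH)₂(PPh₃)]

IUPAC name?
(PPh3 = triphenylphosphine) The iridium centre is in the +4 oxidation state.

Both ions are complex: the cation is named first with the plain metal name, the anion second with the -ate form; each ion's ligands are alphabetised independently.
Ir is given as +4; the cation's ligand charges sum to -3, so the complex cation is 1+.
A 1:1 salt means the anion carries the equal and opposite charge, 1−.
Anion: ligand charges sum to -3; for the ion to be 1−, Co = +2.

trifluorotris(triphenylphosphine)iridium(IV) dihydroxoiodo(triphenylphosphine)cobaltate(II)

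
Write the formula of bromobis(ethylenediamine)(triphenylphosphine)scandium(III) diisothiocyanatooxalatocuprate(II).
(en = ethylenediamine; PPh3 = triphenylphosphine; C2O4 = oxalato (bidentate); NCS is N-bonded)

Cation [Sc…]: ligand charges -1, Sc(III) ⇒ ion charge 2+.
Anion [Cu…]: ligand charges -4, Cu(II) ⇒ ion charge 2−.
One 2+ cation balances one 2− anion.

[ScBr(en)2(PPh3)][Cu(C2O4)(NCS)2]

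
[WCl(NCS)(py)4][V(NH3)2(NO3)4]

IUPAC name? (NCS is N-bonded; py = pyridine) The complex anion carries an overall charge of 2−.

Both ions are complex: the cation is named first with the plain metal name, the anion second with the -ate form; each ion's ligands are alphabetised independently.
The complex anion is given as 2−; its ligand charges sum to -4, so V = +2.
A 1:1 salt means the cation carries the equal and opposite charge, 2+.
Cation: ligand charges sum to -2; for the ion to be 2+, W = +4.

chloroisothiocyanatotetrakis(pyridine)tungsten(IV) diamminetetranitratovanadate(II)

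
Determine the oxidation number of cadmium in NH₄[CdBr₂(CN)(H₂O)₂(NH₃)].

+2

1 ammonium outside the brackets (+1 each) → the complex ion is 1−.
Ligand charges: 1×NH3 neutral; 2×Br = -2; 2×H2O neutral; 1×CN = -1; sum -3.
Cd + (-3) = 1− ⇒ Cd is +2.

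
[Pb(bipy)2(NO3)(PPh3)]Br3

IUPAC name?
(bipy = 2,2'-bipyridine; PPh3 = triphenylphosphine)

bis(2,2'-bipyridine)nitrato(triphenylphosphine)lead(IV) bromide

The 3 bromide counter-ions carry a total charge of -3, so each complex ion is 3+.
Ligand charges: 2×2,2'-bipyridine (neutral), 1×nitrato (-1 each), 1×triphenylphosphine (neutral); total -1. So Pb + (-1) = 3+, giving Pb = +4.
Ligands are named alphabetically: bipyridine before nitrato before triphenylphosphine.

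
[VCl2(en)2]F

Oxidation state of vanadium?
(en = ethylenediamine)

+3

1 fluoride outside the brackets (-1 each) → the complex ion is 1+.
Ligand charges: 2×Cl = -2; 2×en neutral; sum -2.
V + (-2) = 1+ ⇒ V is +3.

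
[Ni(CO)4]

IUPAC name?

tetracarbonylnickel(0)

There is no counter-ion, so the complex is neutral overall.
Ligand charges: 4×carbonyl (neutral); total 0. So Ni + (0) = 0, giving Ni = 0.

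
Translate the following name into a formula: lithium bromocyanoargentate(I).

Ligands: 1 cyano (CN, -1), 1 bromo (Br, -1). Ligand charge sum = -2.
With Ag in oxidation state +1, the complex ion is [Ag...]^1−.
Charge balance with lithium (+1) requires 1 complex ion per 1 lithium.

Li[AgBr(CN)]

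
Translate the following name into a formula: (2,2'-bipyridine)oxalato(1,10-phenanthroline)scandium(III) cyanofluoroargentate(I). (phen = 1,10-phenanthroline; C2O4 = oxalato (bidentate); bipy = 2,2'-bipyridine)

Cation [Sc…]: ligand charges -2, Sc(III) ⇒ ion charge 1+.
Anion [Ag…]: ligand charges -2, Ag(I) ⇒ ion charge 1−.
One 1+ cation balances one 1− anion.

[Sc(bipy)(C2O4)(phen)][Ag(CN)F]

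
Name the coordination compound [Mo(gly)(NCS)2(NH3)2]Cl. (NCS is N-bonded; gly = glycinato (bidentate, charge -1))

diammine(glycinato)diisothiocyanatomolybdenum(IV) chloride

The 1 chloride counter-ion carries a total charge of -1, so each complex ion is 1+.
Ligand charges: 2×isothiocyanato (-1 each), 1×glycinato (-1 each), 2×ammine (neutral); total -3. So Mo + (-3) = 1+, giving Mo = +4.
Ligands are named alphabetically: ammine before glycinato before isothiocyanato.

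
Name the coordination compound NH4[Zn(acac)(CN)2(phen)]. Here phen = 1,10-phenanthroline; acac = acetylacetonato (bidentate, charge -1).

ammonium (acetylacetonato)dicyano(1,10-phenanthroline)zincate(II)

The 1 ammonium counter-ion carries a total charge of +1, so each complex ion is 1−.
Ligand charges: 1×1,10-phenanthroline (neutral), 2×cyano (-1 each), 1×acetylacetonato (-1 each); total -3. So Zn + (-3) = 1−, giving Zn = +2.
Ligands are named alphabetically: acetylacetonato before cyano before phenanthroline.
The complex ion is anionic, so zinc takes the -ate form zincate(II).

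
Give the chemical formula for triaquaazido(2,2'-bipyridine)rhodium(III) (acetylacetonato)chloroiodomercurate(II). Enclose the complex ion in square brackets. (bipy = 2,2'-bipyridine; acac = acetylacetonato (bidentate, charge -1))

[Rh(bipy)(H2O)3(N3)][Hg(acac)ClI]2

Cation [Rh…]: ligand charges -1, Rh(III) ⇒ ion charge 2+.
Anion [Hg…]: ligand charges -3, Hg(II) ⇒ ion charge 1−.
One 2+ cation requires 2 of the 1− anion.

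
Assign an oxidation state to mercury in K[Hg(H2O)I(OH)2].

+2

1 potassium outside the brackets (+1 each) → the complex ion is 1−.
Ligand charges: 2×OH = -2; 1×H2O neutral; 1×I = -1; sum -3.
Hg + (-3) = 1− ⇒ Hg is +2.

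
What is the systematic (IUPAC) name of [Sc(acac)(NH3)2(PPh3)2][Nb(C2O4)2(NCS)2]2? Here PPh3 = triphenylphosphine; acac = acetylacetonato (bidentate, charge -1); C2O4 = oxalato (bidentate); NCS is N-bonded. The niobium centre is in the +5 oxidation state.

Both ions are complex: the cation is named first with the plain metal name, the anion second with the -ate form; each ion's ligands are alphabetised independently.
Nb is given as +5; the anion's ligand charges sum to -6, so the complex anion is 1−.
With 2 anions per cation, the cation must be 2×1 = 2+.
Cation: ligand charges sum to -1; for the ion to be 2+, Sc = +3.

(acetylacetonato)diamminebis(triphenylphosphine)scandium(III) diisothiocyanatodioxalatoniobate(V)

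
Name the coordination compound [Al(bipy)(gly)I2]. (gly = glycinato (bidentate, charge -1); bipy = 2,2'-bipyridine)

There is no counter-ion, so the complex is neutral overall.
Ligand charges: 2×iodo (-1 each), 1×glycinato (-1 each), 1×2,2'-bipyridine (neutral); total -3. So Al + (-3) = 0, giving Al = +3.
Ligands are named alphabetically: bipyridine before glycinato before iodo.

(2,2'-bipyridine)(glycinato)diiodoaluminium(III)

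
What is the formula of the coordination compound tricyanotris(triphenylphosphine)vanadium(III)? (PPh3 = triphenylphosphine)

Ligands: 3 cyano (CN, -1), 3 triphenylphosphine (PPh3, neutral). Ligand charge sum = -3.
With V in oxidation state +3, the complex ion is [V...].

[V(CN)3(PPh3)3]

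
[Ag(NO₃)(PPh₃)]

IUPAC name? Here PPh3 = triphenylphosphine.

nitrato(triphenylphosphine)silver(I)

There is no counter-ion, so the complex is neutral overall.
Ligand charges: 1×triphenylphosphine (neutral), 1×nitrato (-1 each); total -1. So Ag + (-1) = 0, giving Ag = +1.
Ligands are named alphabetically: nitrato before triphenylphosphine.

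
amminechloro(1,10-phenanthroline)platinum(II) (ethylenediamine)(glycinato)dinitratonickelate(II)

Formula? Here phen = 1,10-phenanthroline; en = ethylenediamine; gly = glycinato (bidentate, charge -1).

[PtCl(NH3)(phen)][Ni(en)(gly)(NO3)2]

Cation [Pt…]: ligand charges -1, Pt(II) ⇒ ion charge 1+.
Anion [Ni…]: ligand charges -3, Ni(II) ⇒ ion charge 1−.
One 1+ cation balances one 1− anion.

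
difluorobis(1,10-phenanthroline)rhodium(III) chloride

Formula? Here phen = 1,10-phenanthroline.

Ligands: 2 1,10-phenanthroline (phen, neutral), 2 fluoro (F, -1). Ligand charge sum = -2.
Charge balance with chloride (-1) requires 1 complex ion per 1 chloride.

[RhF2(phen)2]Cl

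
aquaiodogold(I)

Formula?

[Au(H2O)I]

Ligands: 1 iodo (I, -1), 1 aqua (H2O, neutral). Ligand charge sum = -1.
With Au in oxidation state +1, the complex ion is [Au...].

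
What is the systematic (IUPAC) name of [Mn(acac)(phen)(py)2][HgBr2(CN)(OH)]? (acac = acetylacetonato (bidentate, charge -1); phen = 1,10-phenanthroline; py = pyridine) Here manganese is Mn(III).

(acetylacetonato)(1,10-phenanthroline)bis(pyridine)manganese(III) dibromocyanohydroxomercurate(II)

Both ions are complex: the cation is named first with the plain metal name, the anion second with the -ate form; each ion's ligands are alphabetised independently.
Mn is given as +3; the cation's ligand charges sum to -1, so the complex cation is 2+.
A 1:1 salt means the anion carries the equal and opposite charge, 2−.
Anion: ligand charges sum to -4; for the ion to be 2−, Hg = +2.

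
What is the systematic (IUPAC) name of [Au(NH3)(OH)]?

amminehydroxogold(I)

There is no counter-ion, so the complex is neutral overall.
Ligand charges: 1×ammine (neutral), 1×hydroxo (-1 each); total -1. So Au + (-1) = 0, giving Au = +1.
Ligands are named alphabetically: ammine before hydroxo.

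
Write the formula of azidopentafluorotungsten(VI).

Ligands: 5 fluoro (F, -1), 1 azido (N3, -1). Ligand charge sum = -6.
With W in oxidation state +6, the complex ion is [W...].

[WF5(N3)]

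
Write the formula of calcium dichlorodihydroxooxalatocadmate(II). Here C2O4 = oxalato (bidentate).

Ligands: 2 chloro (Cl, -1), 1 oxalato (C2O4, -2), 2 hydroxo (OH, -1). Ligand charge sum = -6.
With Cd in oxidation state +2, the complex ion is [Cd...]^4−.
Charge balance with calcium (+2) requires 1 complex ion per 2 calcium.

Ca2[Cd(C2O4)Cl2(OH)2]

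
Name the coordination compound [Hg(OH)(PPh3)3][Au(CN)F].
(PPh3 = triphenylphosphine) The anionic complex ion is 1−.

Both ions are complex: the cation is named first with the plain metal name, the anion second with the -ate form; each ion's ligands are alphabetised independently.
The complex anion is given as 1−; its ligand charges sum to -2, so Au = +1.
A 1:1 salt means the cation carries the equal and opposite charge, 1+.
Cation: ligand charges sum to -1; for the ion to be 1+, Hg = +2.

hydroxotris(triphenylphosphine)mercury(II) cyanofluoroaurate(I)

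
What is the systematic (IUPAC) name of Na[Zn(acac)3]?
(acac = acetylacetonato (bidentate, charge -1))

sodium tris(acetylacetonato)zincate(II)

The 1 sodium counter-ion carries a total charge of +1, so each complex ion is 1−.
Ligand charges: 3×acetylacetonato (-1 each); total -3. So Zn + (-3) = 1−, giving Zn = +2.
The complex ion is anionic, so zinc takes the -ate form zincate(II).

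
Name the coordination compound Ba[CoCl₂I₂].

barium dichlorodiiodocobaltate(II)

The 1 barium counter-ion carries a total charge of +2, so each complex ion is 2−.
Ligand charges: 2×chloro (-1 each), 2×iodo (-1 each); total -4. So Co + (-4) = 2−, giving Co = +2.
Ligands are named alphabetically: chloro before iodo.
The complex ion is anionic, so cobalt takes the -ate form cobaltate(II).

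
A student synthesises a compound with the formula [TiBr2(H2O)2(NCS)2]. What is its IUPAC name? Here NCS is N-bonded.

diaquadibromodiisothiocyanatotitanium(IV)

There is no counter-ion, so the complex is neutral overall.
Ligand charges: 2×aqua (neutral), 2×bromo (-1 each), 2×isothiocyanato (-1 each); total -4. So Ti + (-4) = 0, giving Ti = +4.
Ligands are named alphabetically: aqua before bromo before isothiocyanato.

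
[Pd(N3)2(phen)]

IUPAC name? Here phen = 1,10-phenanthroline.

diazido(1,10-phenanthroline)palladium(II)

There is no counter-ion, so the complex is neutral overall.
Ligand charges: 2×azido (-1 each), 1×1,10-phenanthroline (neutral); total -2. So Pd + (-2) = 0, giving Pd = +2.
Ligands are named alphabetically: azido before phenanthroline.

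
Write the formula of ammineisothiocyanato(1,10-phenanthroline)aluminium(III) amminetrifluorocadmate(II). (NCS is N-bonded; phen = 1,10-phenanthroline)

[Al(NCS)(NH3)(phen)][CdF3(NH3)]2

Cation [Al…]: ligand charges -1, Al(III) ⇒ ion charge 2+.
Anion [Cd…]: ligand charges -3, Cd(II) ⇒ ion charge 1−.
One 2+ cation requires 2 of the 1− anion.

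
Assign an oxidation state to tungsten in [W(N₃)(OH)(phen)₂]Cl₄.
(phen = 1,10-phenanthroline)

+6

4 chloride outside the brackets (-1 each) → the complex ion is 4+.
Ligand charges: 2×phen neutral; 1×N3 = -1; 1×OH = -1; sum -2.
W + (-2) = 4+ ⇒ W is +6.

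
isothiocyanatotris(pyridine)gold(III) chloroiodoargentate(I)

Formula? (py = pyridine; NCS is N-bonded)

Cation [Au…]: ligand charges -1, Au(III) ⇒ ion charge 2+.
Anion [Ag…]: ligand charges -2, Ag(I) ⇒ ion charge 1−.
One 2+ cation requires 2 of the 1− anion.

[Au(NCS)(py)3][AgClI]2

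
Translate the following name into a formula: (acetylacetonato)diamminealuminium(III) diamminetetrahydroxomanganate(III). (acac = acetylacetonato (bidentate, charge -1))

[Al(acac)(NH3)2][Mn(NH3)2(OH)4]2

Cation [Al…]: ligand charges -1, Al(III) ⇒ ion charge 2+.
Anion [Mn…]: ligand charges -4, Mn(III) ⇒ ion charge 1−.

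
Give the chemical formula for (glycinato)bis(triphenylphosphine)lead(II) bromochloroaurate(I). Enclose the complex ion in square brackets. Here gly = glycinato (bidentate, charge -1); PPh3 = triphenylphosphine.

[Pb(gly)(PPh3)2][AuBrCl]

Cation [Pb…]: ligand charges -1, Pb(II) ⇒ ion charge 1+.
Anion [Au…]: ligand charges -2, Au(I) ⇒ ion charge 1−.
One 1+ cation balances one 1− anion.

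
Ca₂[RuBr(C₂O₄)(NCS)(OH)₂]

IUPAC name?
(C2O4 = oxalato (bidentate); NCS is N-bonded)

calcium bromodihydroxoisothiocyanatooxalatoruthenate(II)

The 2 calcium counter-ions carry a total charge of +4, so each complex ion is 4−.
Ligand charges: 1×oxalato (-2 each), 1×bromo (-1 each), 1×isothiocyanato (-1 each), 2×hydroxo (-1 each); total -6. So Ru + (-6) = 4−, giving Ru = +2.
The complex ion is anionic, so ruthenium takes the -ate form ruthenate(II).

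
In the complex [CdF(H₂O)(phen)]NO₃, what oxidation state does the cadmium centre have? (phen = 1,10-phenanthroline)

1 nitrate outside the brackets (-1 each) → the complex ion is 1+.
Ligand charges: 1×phen neutral; 1×H2O neutral; 1×F = -1; sum -1.
Cd + (-1) = 1+ ⇒ Cd is +2.

+2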